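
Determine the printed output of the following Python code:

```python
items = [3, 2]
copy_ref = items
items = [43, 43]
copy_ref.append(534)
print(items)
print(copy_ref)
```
[43, 43]
[3, 2, 534]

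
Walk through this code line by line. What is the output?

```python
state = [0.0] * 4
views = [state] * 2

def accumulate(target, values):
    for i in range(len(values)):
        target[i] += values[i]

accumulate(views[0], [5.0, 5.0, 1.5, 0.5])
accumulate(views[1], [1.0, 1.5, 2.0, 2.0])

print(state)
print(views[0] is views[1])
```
[6.0, 6.5, 3.5, 2.5]
True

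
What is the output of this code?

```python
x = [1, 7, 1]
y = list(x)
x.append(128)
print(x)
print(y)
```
[1, 7, 1, 128]
[1, 7, 1]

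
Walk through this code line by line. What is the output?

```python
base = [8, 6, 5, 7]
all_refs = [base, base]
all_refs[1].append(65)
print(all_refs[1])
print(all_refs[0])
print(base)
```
[8, 6, 5, 7, 65]
[8, 6, 5, 7, 65]
[8, 6, 5, 7, 65]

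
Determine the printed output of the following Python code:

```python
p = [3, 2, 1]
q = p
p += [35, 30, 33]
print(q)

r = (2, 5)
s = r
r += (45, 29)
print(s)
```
[3, 2, 1, 35, 30, 33]
(2, 5)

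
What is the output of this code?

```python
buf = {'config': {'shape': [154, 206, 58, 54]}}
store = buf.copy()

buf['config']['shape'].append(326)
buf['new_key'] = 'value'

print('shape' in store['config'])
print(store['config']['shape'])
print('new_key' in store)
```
True
[154, 206, 58, 54, 326]
False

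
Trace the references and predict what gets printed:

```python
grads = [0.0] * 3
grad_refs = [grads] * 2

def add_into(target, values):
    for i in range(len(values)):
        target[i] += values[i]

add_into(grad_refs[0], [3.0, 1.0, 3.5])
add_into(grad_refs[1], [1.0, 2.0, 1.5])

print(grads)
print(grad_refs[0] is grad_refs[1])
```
[4.0, 3.0, 5.0]
True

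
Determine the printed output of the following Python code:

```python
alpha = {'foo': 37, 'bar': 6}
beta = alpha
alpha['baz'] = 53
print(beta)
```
{'foo': 37, 'bar': 6, 'baz': 53}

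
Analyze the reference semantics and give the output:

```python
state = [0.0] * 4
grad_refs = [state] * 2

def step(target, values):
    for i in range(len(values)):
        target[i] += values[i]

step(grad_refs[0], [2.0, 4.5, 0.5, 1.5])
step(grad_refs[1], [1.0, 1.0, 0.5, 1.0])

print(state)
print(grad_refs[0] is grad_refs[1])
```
[3.0, 5.5, 1.0, 2.5]
True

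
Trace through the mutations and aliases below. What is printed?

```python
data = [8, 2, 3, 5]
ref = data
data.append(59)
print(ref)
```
[8, 2, 3, 5, 59]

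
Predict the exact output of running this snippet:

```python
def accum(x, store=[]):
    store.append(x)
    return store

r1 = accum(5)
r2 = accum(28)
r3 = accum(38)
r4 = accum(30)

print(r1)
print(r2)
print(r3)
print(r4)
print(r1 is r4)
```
[5, 28, 38, 30]
[5, 28, 38, 30]
[5, 28, 38, 30]
[5, 28, 38, 30]
True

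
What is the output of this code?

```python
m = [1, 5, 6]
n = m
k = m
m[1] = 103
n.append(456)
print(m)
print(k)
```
[1, 103, 6, 456]
[1, 103, 6, 456]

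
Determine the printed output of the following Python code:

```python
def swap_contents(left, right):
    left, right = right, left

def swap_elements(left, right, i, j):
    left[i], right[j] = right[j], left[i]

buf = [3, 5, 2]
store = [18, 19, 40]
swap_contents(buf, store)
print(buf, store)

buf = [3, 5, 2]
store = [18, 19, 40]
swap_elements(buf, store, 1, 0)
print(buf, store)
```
[3, 5, 2] [18, 19, 40]
[3, 18, 2] [5, 19, 40]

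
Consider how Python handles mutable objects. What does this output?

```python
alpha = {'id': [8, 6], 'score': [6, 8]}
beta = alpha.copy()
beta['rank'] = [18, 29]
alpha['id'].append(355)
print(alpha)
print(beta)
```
{'id': [8, 6, 355], 'score': [6, 8]}
{'id': [8, 6, 355], 'score': [6, 8], 'rank': [18, 29]}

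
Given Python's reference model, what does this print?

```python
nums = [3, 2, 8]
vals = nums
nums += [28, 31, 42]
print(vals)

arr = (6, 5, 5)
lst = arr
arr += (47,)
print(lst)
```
[3, 2, 8, 28, 31, 42]
(6, 5, 5)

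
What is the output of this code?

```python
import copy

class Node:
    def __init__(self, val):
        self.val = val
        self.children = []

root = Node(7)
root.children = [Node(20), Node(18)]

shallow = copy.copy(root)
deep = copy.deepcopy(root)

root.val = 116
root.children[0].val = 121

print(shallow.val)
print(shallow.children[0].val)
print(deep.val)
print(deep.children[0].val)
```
7
121
7
20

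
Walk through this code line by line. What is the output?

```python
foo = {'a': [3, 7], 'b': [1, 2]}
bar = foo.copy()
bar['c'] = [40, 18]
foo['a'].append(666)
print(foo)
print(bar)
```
{'a': [3, 7, 666], 'b': [1, 2]}
{'a': [3, 7, 666], 'b': [1, 2], 'c': [40, 18]}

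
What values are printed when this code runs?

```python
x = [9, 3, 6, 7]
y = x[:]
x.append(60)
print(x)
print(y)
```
[9, 3, 6, 7, 60]
[9, 3, 6, 7]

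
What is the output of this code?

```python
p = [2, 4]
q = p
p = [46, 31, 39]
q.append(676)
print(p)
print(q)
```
[46, 31, 39]
[2, 4, 676]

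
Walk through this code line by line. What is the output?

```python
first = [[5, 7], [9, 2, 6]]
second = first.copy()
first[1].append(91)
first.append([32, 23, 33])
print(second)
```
[[5, 7], [9, 2, 6, 91]]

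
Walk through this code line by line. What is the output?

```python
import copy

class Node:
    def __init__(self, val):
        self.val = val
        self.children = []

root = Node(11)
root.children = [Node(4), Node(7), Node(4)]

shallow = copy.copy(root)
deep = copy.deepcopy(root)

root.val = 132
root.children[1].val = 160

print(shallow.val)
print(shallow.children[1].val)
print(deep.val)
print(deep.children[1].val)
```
11
160
11
7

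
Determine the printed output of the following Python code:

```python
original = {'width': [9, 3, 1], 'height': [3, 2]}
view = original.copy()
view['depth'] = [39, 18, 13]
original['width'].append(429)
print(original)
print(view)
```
{'width': [9, 3, 1, 429], 'height': [3, 2]}
{'width': [9, 3, 1, 429], 'height': [3, 2], 'depth': [39, 18, 13]}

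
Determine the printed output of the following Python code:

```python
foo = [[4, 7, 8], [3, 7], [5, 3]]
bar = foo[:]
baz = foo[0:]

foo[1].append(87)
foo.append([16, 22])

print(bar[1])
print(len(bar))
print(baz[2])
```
[3, 7, 87]
3
[5, 3]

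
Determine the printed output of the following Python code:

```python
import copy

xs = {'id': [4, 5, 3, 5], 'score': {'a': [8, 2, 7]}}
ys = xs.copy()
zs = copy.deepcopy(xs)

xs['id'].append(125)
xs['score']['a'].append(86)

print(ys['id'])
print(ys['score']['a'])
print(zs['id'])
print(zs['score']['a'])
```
[4, 5, 3, 5, 125]
[8, 2, 7, 86]
[4, 5, 3, 5]
[8, 2, 7]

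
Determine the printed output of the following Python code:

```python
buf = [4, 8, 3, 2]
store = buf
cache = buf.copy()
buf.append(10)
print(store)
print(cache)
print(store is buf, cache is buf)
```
[4, 8, 3, 2, 10]
[4, 8, 3, 2]
True False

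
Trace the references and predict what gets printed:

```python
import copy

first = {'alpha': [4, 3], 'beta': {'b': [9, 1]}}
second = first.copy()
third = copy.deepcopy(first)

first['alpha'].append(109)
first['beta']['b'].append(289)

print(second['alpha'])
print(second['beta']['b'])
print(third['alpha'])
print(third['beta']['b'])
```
[4, 3, 109]
[9, 1, 289]
[4, 3]
[9, 1]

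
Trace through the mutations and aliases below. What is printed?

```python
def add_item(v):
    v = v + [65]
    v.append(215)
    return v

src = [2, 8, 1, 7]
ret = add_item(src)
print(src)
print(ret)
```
[2, 8, 1, 7]
[2, 8, 1, 7, 65, 215]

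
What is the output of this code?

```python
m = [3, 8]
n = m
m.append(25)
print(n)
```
[3, 8, 25]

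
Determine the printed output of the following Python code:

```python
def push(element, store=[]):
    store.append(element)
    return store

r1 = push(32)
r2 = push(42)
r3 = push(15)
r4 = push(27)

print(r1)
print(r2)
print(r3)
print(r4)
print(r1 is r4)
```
[32, 42, 15, 27]
[32, 42, 15, 27]
[32, 42, 15, 27]
[32, 42, 15, 27]
True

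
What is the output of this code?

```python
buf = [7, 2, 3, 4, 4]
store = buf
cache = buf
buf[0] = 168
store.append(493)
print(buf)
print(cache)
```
[168, 2, 3, 4, 4, 493]
[168, 2, 3, 4, 4, 493]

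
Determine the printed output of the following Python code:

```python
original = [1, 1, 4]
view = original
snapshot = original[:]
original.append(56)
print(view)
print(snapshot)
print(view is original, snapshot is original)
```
[1, 1, 4, 56]
[1, 1, 4]
True False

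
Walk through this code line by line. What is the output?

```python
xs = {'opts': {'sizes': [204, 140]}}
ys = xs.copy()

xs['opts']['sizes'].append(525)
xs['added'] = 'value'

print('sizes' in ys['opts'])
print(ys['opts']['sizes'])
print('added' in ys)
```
True
[204, 140, 525]
False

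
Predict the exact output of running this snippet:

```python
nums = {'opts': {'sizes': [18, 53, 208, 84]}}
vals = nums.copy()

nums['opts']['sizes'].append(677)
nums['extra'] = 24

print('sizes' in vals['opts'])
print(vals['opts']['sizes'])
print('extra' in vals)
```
True
[18, 53, 208, 84, 677]
False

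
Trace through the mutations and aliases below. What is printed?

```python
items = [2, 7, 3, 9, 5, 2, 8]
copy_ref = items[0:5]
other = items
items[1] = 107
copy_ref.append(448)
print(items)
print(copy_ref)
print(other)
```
[2, 107, 3, 9, 5, 2, 8]
[2, 7, 3, 9, 5, 448]
[2, 107, 3, 9, 5, 2, 8]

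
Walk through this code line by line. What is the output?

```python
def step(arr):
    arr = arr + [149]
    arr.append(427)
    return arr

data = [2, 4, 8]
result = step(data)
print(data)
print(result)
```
[2, 4, 8]
[2, 4, 8, 149, 427]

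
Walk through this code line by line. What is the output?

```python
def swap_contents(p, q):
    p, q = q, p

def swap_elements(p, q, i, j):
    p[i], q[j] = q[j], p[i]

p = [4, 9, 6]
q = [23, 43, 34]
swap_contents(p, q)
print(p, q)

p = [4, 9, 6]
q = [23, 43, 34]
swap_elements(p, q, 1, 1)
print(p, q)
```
[4, 9, 6] [23, 43, 34]
[4, 43, 6] [23, 9, 34]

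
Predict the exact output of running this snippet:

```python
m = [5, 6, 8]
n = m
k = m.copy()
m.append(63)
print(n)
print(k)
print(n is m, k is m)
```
[5, 6, 8, 63]
[5, 6, 8]
True False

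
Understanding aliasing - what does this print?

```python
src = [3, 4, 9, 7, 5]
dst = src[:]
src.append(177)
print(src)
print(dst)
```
[3, 4, 9, 7, 5, 177]
[3, 4, 9, 7, 5]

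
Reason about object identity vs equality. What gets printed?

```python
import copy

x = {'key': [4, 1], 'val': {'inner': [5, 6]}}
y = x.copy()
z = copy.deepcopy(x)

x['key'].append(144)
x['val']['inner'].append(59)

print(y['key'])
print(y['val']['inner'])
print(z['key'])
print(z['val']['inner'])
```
[4, 1, 144]
[5, 6, 59]
[4, 1]
[5, 6]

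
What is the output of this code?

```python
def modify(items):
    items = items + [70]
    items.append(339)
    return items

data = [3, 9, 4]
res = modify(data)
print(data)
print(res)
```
[3, 9, 4]
[3, 9, 4, 70, 339]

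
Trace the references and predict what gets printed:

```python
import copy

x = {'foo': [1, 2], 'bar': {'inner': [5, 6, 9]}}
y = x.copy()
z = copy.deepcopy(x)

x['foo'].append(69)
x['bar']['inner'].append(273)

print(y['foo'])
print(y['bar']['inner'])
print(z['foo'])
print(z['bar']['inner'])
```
[1, 2, 69]
[5, 6, 9, 273]
[1, 2]
[5, 6, 9]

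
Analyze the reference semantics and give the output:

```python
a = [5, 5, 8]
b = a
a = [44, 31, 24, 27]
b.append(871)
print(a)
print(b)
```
[44, 31, 24, 27]
[5, 5, 8, 871]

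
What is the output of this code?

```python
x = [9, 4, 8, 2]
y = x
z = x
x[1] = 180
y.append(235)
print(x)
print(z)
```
[9, 180, 8, 2, 235]
[9, 180, 8, 2, 235]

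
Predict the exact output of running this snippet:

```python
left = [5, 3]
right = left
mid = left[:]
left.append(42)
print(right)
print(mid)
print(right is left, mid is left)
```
[5, 3, 42]
[5, 3]
True False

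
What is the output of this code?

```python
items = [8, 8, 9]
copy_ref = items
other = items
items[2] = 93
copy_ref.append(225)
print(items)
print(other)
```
[8, 8, 93, 225]
[8, 8, 93, 225]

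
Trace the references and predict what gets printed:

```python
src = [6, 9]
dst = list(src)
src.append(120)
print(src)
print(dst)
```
[6, 9, 120]
[6, 9]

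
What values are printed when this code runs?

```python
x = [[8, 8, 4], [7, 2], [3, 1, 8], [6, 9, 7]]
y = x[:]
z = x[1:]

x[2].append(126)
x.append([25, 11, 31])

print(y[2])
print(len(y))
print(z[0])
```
[3, 1, 8, 126]
4
[7, 2]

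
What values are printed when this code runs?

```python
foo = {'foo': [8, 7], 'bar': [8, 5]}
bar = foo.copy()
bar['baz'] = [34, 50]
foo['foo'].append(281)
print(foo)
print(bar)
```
{'foo': [8, 7, 281], 'bar': [8, 5]}
{'foo': [8, 7, 281], 'bar': [8, 5], 'baz': [34, 50]}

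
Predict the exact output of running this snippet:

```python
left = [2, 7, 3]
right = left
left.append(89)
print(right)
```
[2, 7, 3, 89]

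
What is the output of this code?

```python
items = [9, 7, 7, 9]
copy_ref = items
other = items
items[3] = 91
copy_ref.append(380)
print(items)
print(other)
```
[9, 7, 7, 91, 380]
[9, 7, 7, 91, 380]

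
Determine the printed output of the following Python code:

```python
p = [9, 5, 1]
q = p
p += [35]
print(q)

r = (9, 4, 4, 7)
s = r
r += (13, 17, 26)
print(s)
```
[9, 5, 1, 35]
(9, 4, 4, 7)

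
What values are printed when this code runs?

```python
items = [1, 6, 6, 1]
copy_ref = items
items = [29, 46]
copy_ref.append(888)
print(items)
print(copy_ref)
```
[29, 46]
[1, 6, 6, 1, 888]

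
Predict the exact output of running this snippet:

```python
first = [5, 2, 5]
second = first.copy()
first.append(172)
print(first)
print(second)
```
[5, 2, 5, 172]
[5, 2, 5]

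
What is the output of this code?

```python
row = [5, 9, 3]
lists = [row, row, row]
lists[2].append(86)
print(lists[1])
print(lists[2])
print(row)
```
[5, 9, 3, 86]
[5, 9, 3, 86]
[5, 9, 3, 86]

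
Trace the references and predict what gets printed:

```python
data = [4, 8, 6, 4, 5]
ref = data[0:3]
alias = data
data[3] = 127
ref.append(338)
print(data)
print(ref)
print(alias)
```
[4, 8, 6, 127, 5]
[4, 8, 6, 338]
[4, 8, 6, 127, 5]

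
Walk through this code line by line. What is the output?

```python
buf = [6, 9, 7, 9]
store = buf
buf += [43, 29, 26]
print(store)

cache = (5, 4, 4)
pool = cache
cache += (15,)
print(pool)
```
[6, 9, 7, 9, 43, 29, 26]
(5, 4, 4)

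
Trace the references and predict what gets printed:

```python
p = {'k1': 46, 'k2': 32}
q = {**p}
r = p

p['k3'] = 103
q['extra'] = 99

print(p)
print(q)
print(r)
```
{'k1': 46, 'k2': 32, 'k3': 103}
{'k1': 46, 'k2': 32, 'extra': 99}
{'k1': 46, 'k2': 32, 'k3': 103}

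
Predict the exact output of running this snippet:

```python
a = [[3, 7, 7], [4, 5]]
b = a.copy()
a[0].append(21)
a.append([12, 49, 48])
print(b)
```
[[3, 7, 7, 21], [4, 5]]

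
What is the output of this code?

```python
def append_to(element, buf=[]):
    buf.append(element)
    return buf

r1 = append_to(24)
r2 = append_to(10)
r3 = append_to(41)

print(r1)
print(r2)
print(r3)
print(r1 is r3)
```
[24, 10, 41]
[24, 10, 41]
[24, 10, 41]
True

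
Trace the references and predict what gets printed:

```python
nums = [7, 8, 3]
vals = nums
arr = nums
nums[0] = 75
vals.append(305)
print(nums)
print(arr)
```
[75, 8, 3, 305]
[75, 8, 3, 305]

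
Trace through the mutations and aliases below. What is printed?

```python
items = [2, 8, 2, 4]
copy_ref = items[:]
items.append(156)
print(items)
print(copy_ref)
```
[2, 8, 2, 4, 156]
[2, 8, 2, 4]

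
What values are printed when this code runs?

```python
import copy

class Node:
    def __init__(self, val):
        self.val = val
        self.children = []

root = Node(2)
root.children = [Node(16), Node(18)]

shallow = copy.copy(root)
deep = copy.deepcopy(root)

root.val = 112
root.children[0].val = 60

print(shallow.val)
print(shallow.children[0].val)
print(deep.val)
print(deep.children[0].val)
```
2
60
2
16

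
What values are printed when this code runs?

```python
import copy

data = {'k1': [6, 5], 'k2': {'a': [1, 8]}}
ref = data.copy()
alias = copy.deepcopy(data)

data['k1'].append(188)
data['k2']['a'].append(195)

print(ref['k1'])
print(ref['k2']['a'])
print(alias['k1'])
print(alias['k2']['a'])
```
[6, 5, 188]
[1, 8, 195]
[6, 5]
[1, 8]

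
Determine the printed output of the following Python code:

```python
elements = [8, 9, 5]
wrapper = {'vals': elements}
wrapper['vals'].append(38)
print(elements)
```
[8, 9, 5, 38]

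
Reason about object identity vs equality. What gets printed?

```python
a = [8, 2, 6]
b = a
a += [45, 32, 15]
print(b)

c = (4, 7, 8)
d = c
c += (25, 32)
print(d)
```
[8, 2, 6, 45, 32, 15]
(4, 7, 8)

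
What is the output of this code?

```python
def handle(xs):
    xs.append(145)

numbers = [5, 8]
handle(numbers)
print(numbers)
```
[5, 8, 145]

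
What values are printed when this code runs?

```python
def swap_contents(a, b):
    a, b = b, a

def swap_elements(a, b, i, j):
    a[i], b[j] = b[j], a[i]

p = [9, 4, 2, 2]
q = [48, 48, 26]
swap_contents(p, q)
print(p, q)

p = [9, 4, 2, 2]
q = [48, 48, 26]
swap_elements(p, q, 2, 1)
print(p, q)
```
[9, 4, 2, 2] [48, 48, 26]
[9, 4, 48, 2] [48, 2, 26]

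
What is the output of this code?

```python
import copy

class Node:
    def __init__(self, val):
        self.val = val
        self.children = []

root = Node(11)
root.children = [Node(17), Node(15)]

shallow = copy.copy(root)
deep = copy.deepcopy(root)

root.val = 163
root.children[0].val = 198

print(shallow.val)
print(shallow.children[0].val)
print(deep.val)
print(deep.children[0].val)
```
11
198
11
17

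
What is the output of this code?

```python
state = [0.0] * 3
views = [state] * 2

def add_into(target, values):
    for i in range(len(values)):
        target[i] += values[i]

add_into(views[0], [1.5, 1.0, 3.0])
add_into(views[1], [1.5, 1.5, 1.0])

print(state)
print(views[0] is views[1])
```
[3.0, 2.5, 4.0]
True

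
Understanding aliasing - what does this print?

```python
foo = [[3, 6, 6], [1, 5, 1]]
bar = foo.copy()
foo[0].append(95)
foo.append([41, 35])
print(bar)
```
[[3, 6, 6, 95], [1, 5, 1]]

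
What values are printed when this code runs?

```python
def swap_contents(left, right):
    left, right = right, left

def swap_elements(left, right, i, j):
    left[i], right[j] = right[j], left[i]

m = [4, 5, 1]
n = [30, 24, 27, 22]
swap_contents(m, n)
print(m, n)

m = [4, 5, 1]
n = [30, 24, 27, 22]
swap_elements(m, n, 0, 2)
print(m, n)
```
[4, 5, 1] [30, 24, 27, 22]
[27, 5, 1] [30, 24, 4, 22]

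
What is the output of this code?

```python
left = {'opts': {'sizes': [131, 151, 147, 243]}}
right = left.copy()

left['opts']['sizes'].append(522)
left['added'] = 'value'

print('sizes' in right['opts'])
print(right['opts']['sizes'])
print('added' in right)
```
True
[131, 151, 147, 243, 522]
False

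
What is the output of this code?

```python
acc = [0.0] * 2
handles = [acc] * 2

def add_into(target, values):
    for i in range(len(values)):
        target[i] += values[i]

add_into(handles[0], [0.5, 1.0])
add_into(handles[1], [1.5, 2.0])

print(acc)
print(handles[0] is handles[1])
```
[2.0, 3.0]
True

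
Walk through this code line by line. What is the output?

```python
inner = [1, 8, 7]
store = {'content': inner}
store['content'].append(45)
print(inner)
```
[1, 8, 7, 45]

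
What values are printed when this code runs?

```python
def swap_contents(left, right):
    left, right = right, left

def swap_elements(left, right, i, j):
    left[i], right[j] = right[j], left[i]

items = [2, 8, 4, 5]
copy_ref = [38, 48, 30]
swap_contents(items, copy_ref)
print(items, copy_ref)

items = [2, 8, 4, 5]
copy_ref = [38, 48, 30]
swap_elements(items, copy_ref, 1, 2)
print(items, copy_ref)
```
[2, 8, 4, 5] [38, 48, 30]
[2, 30, 4, 5] [38, 48, 8]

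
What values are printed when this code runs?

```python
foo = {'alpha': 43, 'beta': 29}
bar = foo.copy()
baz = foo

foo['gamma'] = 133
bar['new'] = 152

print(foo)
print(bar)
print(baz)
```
{'alpha': 43, 'beta': 29, 'gamma': 133}
{'alpha': 43, 'beta': 29, 'new': 152}
{'alpha': 43, 'beta': 29, 'gamma': 133}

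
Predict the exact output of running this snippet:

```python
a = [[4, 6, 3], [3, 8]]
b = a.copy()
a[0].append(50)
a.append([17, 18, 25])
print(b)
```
[[4, 6, 3, 50], [3, 8]]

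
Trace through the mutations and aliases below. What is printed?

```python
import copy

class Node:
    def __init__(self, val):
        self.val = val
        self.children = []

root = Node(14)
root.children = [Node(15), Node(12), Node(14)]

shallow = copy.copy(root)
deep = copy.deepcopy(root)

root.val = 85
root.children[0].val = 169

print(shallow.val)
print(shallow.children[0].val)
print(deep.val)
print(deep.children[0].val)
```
14
169
14
15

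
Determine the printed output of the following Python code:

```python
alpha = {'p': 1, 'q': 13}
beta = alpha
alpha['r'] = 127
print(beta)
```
{'p': 1, 'q': 13, 'r': 127}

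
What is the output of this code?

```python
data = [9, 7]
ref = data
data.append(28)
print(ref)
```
[9, 7, 28]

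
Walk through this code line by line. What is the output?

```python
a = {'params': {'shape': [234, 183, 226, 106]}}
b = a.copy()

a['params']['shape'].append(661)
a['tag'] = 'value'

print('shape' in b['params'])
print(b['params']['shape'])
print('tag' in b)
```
True
[234, 183, 226, 106, 661]
False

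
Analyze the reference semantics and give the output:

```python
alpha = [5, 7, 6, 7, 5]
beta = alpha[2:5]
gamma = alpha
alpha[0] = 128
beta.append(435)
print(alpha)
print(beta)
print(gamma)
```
[128, 7, 6, 7, 5]
[6, 7, 5, 435]
[128, 7, 6, 7, 5]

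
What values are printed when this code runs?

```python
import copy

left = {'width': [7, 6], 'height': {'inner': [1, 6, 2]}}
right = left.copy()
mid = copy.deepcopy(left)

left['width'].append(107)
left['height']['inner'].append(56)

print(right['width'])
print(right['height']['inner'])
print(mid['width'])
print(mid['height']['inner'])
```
[7, 6, 107]
[1, 6, 2, 56]
[7, 6]
[1, 6, 2]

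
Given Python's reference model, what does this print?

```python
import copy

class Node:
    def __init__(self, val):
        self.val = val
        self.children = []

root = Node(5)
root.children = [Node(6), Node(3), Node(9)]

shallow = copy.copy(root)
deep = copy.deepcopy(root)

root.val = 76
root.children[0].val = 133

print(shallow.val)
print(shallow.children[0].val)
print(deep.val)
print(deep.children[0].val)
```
5
133
5
6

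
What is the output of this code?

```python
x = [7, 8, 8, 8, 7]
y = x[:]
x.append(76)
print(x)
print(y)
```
[7, 8, 8, 8, 7, 76]
[7, 8, 8, 8, 7]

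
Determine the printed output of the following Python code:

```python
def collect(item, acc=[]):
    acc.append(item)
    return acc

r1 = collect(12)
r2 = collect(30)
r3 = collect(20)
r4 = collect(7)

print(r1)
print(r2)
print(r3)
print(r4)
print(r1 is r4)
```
[12, 30, 20, 7]
[12, 30, 20, 7]
[12, 30, 20, 7]
[12, 30, 20, 7]
True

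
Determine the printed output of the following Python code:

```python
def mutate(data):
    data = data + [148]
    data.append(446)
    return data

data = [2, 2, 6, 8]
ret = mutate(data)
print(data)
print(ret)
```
[2, 2, 6, 8]
[2, 2, 6, 8, 148, 446]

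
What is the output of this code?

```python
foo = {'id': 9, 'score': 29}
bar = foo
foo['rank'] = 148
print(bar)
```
{'id': 9, 'score': 29, 'rank': 148}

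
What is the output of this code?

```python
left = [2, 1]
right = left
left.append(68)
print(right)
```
[2, 1, 68]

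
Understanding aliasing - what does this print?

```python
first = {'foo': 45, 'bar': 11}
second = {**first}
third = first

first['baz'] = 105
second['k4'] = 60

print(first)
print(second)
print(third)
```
{'foo': 45, 'bar': 11, 'baz': 105}
{'foo': 45, 'bar': 11, 'k4': 60}
{'foo': 45, 'bar': 11, 'baz': 105}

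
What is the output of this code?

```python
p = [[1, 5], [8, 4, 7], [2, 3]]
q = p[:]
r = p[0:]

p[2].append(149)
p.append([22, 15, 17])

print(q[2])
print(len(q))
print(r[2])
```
[2, 3, 149]
3
[2, 3, 149]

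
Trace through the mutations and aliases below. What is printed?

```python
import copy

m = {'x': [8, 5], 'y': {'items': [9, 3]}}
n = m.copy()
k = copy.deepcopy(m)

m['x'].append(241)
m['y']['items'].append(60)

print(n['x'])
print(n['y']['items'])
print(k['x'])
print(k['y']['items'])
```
[8, 5, 241]
[9, 3, 60]
[8, 5]
[9, 3]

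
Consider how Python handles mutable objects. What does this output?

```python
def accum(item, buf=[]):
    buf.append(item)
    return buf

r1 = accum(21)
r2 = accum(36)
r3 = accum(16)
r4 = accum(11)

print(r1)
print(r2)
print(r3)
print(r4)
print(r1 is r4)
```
[21, 36, 16, 11]
[21, 36, 16, 11]
[21, 36, 16, 11]
[21, 36, 16, 11]
True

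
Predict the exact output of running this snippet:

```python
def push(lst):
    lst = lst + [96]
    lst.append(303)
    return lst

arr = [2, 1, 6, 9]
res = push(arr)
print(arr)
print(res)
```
[2, 1, 6, 9]
[2, 1, 6, 9, 96, 303]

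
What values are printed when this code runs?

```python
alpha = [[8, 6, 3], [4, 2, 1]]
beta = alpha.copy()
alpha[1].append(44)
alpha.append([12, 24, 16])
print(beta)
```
[[8, 6, 3], [4, 2, 1, 44]]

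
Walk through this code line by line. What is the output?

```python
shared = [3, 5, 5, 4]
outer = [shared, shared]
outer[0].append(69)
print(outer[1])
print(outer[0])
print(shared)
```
[3, 5, 5, 4, 69]
[3, 5, 5, 4, 69]
[3, 5, 5, 4, 69]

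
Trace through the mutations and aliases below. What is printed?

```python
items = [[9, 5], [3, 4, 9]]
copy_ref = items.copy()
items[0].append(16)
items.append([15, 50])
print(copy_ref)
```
[[9, 5, 16], [3, 4, 9]]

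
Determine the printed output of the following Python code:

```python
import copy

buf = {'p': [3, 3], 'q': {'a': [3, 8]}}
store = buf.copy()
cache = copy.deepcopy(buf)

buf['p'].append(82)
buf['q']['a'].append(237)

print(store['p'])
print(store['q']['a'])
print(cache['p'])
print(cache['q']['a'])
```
[3, 3, 82]
[3, 8, 237]
[3, 3]
[3, 8]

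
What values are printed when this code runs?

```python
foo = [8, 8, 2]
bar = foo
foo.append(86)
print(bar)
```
[8, 8, 2, 86]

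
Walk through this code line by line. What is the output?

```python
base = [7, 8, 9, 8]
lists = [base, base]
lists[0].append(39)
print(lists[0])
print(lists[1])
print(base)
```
[7, 8, 9, 8, 39]
[7, 8, 9, 8, 39]
[7, 8, 9, 8, 39]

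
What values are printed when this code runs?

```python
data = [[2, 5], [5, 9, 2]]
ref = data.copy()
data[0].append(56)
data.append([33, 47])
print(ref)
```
[[2, 5, 56], [5, 9, 2]]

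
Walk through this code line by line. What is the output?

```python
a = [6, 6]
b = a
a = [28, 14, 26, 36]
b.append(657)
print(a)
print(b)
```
[28, 14, 26, 36]
[6, 6, 657]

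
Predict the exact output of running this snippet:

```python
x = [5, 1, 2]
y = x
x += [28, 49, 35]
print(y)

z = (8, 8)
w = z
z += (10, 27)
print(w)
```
[5, 1, 2, 28, 49, 35]
(8, 8)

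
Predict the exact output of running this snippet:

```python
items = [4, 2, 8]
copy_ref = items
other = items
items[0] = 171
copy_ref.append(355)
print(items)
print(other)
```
[171, 2, 8, 355]
[171, 2, 8, 355]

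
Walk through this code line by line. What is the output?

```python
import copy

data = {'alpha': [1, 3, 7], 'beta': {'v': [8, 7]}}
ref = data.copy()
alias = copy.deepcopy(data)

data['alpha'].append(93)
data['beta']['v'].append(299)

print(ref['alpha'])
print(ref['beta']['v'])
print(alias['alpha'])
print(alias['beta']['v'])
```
[1, 3, 7, 93]
[8, 7, 299]
[1, 3, 7]
[8, 7]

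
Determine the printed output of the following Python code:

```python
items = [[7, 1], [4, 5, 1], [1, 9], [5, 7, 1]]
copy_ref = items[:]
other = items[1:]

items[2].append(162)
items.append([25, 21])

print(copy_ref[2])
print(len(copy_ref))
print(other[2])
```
[1, 9, 162]
4
[5, 7, 1]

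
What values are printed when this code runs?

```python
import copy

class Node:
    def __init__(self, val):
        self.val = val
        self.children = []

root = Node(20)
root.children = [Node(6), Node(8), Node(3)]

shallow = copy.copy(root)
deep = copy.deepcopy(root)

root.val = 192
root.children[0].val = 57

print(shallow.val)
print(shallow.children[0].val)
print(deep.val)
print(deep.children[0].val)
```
20
57
20
6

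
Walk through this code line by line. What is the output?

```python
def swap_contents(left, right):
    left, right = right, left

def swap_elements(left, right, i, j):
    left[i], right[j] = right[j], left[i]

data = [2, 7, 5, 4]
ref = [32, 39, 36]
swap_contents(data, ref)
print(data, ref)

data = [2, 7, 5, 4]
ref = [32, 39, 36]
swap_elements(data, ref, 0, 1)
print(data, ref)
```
[2, 7, 5, 4] [32, 39, 36]
[39, 7, 5, 4] [32, 2, 36]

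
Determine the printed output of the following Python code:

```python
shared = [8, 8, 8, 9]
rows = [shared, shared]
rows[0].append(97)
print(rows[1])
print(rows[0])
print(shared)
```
[8, 8, 8, 9, 97]
[8, 8, 8, 9, 97]
[8, 8, 8, 9, 97]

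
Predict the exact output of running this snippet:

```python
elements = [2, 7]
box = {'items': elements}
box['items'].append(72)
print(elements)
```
[2, 7, 72]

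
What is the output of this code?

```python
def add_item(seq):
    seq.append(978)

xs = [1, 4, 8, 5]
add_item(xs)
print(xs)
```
[1, 4, 8, 5, 978]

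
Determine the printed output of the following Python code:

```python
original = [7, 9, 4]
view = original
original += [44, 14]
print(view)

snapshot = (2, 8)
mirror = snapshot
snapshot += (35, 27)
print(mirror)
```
[7, 9, 4, 44, 14]
(2, 8)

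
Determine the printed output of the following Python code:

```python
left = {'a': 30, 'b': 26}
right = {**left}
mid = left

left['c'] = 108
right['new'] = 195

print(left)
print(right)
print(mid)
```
{'a': 30, 'b': 26, 'c': 108}
{'a': 30, 'b': 26, 'new': 195}
{'a': 30, 'b': 26, 'c': 108}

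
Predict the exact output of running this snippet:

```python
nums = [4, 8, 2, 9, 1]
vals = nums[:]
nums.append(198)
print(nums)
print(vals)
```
[4, 8, 2, 9, 1, 198]
[4, 8, 2, 9, 1]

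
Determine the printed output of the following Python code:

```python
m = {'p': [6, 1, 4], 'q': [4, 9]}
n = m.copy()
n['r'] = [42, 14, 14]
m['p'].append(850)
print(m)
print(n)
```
{'p': [6, 1, 4, 850], 'q': [4, 9]}
{'p': [6, 1, 4, 850], 'q': [4, 9], 'r': [42, 14, 14]}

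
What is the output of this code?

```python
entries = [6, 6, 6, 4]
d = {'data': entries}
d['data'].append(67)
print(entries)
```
[6, 6, 6, 4, 67]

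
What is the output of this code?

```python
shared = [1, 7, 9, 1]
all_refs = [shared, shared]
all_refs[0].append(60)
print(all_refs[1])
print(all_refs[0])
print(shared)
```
[1, 7, 9, 1, 60]
[1, 7, 9, 1, 60]
[1, 7, 9, 1, 60]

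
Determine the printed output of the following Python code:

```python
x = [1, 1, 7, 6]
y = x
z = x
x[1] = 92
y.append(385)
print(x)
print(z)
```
[1, 92, 7, 6, 385]
[1, 92, 7, 6, 385]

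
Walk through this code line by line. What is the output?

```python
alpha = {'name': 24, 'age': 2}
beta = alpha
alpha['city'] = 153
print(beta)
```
{'name': 24, 'age': 2, 'city': 153}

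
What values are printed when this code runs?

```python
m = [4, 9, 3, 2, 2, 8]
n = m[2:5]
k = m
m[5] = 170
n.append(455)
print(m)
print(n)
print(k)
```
[4, 9, 3, 2, 2, 170]
[3, 2, 2, 455]
[4, 9, 3, 2, 2, 170]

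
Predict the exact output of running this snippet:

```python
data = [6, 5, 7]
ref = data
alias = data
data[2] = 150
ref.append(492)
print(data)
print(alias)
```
[6, 5, 150, 492]
[6, 5, 150, 492]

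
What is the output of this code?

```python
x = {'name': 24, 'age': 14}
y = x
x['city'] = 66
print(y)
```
{'name': 24, 'age': 14, 'city': 66}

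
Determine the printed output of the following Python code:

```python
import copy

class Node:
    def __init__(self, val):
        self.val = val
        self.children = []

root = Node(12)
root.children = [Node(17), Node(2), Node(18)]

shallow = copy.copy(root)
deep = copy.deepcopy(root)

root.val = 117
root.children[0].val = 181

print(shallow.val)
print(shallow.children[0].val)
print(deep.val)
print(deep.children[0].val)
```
12
181
12
17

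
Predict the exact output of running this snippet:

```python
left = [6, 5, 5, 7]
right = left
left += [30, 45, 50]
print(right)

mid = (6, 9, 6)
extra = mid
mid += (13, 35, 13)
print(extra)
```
[6, 5, 5, 7, 30, 45, 50]
(6, 9, 6)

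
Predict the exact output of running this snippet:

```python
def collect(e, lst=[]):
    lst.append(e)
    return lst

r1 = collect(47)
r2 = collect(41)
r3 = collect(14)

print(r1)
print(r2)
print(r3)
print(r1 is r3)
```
[47, 41, 14]
[47, 41, 14]
[47, 41, 14]
True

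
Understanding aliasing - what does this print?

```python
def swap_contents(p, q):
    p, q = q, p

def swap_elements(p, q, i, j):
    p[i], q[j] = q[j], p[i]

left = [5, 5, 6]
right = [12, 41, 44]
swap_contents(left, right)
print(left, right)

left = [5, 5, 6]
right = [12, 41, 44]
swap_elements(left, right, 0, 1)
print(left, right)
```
[5, 5, 6] [12, 41, 44]
[41, 5, 6] [12, 5, 44]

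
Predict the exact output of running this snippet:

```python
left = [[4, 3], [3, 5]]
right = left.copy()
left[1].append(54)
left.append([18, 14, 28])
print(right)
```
[[4, 3], [3, 5, 54]]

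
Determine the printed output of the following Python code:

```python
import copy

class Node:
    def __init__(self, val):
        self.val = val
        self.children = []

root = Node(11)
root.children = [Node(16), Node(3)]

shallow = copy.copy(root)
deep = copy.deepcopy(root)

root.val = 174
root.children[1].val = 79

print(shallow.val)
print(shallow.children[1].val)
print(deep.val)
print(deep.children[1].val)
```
11
79
11
3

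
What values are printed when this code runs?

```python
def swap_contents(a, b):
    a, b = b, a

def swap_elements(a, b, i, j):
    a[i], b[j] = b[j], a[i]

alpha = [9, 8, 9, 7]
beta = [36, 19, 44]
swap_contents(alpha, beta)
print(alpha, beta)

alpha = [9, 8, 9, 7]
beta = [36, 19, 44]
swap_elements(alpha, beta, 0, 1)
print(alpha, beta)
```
[9, 8, 9, 7] [36, 19, 44]
[19, 8, 9, 7] [36, 9, 44]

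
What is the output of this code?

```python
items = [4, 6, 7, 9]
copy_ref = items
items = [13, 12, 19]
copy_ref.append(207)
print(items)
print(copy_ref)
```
[13, 12, 19]
[4, 6, 7, 9, 207]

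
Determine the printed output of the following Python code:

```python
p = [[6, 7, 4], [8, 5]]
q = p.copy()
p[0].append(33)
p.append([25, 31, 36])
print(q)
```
[[6, 7, 4, 33], [8, 5]]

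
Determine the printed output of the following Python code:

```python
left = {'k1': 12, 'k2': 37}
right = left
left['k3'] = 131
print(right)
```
{'k1': 12, 'k2': 37, 'k3': 131}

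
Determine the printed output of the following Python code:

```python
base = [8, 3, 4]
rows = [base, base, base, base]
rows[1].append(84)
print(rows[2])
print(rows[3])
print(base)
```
[8, 3, 4, 84]
[8, 3, 4, 84]
[8, 3, 4, 84]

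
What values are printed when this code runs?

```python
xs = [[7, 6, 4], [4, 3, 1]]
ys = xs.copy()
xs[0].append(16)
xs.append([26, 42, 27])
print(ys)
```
[[7, 6, 4, 16], [4, 3, 1]]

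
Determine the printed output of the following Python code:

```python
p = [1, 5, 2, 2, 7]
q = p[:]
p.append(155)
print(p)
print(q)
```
[1, 5, 2, 2, 7, 155]
[1, 5, 2, 2, 7]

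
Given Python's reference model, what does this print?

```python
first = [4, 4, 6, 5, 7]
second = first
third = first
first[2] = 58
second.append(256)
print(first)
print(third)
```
[4, 4, 58, 5, 7, 256]
[4, 4, 58, 5, 7, 256]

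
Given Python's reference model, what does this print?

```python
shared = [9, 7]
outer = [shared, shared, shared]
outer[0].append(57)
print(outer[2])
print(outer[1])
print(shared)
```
[9, 7, 57]
[9, 7, 57]
[9, 7, 57]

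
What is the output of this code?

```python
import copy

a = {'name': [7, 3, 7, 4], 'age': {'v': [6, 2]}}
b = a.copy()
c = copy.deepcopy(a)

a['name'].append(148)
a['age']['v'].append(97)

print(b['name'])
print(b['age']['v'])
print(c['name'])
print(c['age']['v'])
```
[7, 3, 7, 4, 148]
[6, 2, 97]
[7, 3, 7, 4]
[6, 2]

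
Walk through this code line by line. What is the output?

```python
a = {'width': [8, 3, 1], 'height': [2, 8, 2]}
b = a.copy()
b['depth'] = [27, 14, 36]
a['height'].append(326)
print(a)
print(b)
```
{'width': [8, 3, 1], 'height': [2, 8, 2, 326]}
{'width': [8, 3, 1], 'height': [2, 8, 2, 326], 'depth': [27, 14, 36]}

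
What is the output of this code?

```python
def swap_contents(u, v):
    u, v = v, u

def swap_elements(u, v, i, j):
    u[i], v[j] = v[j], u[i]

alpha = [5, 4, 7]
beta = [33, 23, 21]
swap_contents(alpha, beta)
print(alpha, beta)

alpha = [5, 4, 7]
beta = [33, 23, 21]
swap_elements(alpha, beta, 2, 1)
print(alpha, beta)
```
[5, 4, 7] [33, 23, 21]
[5, 4, 23] [33, 7, 21]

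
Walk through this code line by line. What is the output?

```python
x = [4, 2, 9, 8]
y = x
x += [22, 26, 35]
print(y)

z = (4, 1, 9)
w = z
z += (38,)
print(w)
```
[4, 2, 9, 8, 22, 26, 35]
(4, 1, 9)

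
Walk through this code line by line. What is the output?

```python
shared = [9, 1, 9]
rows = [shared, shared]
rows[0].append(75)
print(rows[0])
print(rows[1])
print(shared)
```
[9, 1, 9, 75]
[9, 1, 9, 75]
[9, 1, 9, 75]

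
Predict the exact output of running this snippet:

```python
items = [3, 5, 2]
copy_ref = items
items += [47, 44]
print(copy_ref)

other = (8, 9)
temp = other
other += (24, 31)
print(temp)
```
[3, 5, 2, 47, 44]
(8, 9)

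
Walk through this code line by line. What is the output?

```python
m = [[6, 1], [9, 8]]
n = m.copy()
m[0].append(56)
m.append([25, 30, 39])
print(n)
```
[[6, 1, 56], [9, 8]]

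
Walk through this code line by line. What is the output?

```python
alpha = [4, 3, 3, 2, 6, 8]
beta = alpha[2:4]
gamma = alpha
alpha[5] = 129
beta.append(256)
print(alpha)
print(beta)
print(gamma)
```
[4, 3, 3, 2, 6, 129]
[3, 2, 256]
[4, 3, 3, 2, 6, 129]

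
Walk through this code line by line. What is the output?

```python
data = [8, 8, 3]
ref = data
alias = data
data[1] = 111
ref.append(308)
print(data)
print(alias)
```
[8, 111, 3, 308]
[8, 111, 3, 308]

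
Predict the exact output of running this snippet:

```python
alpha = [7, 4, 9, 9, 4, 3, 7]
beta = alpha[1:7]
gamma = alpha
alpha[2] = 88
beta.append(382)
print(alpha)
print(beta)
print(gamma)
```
[7, 4, 88, 9, 4, 3, 7]
[4, 9, 9, 4, 3, 7, 382]
[7, 4, 88, 9, 4, 3, 7]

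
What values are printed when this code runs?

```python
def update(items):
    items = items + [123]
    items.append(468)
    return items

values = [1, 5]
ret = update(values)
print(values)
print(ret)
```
[1, 5]
[1, 5, 123, 468]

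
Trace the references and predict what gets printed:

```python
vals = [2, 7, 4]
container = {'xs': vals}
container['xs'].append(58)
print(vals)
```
[2, 7, 4, 58]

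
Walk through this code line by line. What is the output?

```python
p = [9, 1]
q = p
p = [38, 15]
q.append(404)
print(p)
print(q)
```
[38, 15]
[9, 1, 404]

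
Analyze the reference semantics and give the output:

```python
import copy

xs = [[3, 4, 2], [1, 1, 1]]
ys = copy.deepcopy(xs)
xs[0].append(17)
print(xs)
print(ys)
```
[[3, 4, 2, 17], [1, 1, 1]]
[[3, 4, 2], [1, 1, 1]]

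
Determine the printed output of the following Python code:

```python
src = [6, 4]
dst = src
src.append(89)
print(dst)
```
[6, 4, 89]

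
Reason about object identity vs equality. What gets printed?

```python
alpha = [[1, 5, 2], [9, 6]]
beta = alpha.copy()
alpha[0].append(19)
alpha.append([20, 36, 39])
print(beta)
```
[[1, 5, 2, 19], [9, 6]]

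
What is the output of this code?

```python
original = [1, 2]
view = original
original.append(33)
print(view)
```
[1, 2, 33]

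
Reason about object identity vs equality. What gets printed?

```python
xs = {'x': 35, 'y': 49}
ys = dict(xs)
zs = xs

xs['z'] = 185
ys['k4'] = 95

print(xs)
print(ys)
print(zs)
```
{'x': 35, 'y': 49, 'z': 185}
{'x': 35, 'y': 49, 'k4': 95}
{'x': 35, 'y': 49, 'z': 185}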